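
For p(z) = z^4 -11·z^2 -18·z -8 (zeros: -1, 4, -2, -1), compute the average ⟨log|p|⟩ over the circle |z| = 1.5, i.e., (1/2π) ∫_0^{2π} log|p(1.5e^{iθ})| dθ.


Zeros: -2, -1, -1, 4; r = 1.5.
Inside |z| < r: -1, -1. Outside (|z| ≥ r): -2, 4.
p(0) = -8, so log|p(0)| = log(8) = 2.0794.
Apply Jensen: I(r) = log|p(0)| + Σ_k log(r/|z_k|), summed over zeros inside |z| < r.
  log(r/|z_k|) for z_k = -1: log(1.5/1) = 0.4055
  log(r/|z_k|) for z_k = -1: log(1.5/1) = 0.4055
  Outside zeros (-2, 4) contribute nothing to the Jensen sum.
Sum over inside zeros: 0.8109.
I(r) = log|p(0)| + (inside sum) = 2.0794 + 0.8109 = 2.8904.
Note: since some zeros are outside |z| ≤ r, the simplified n·log(r) form does NOT apply — only the inside zeros contribute.

I(r) ≈ 2.8904.


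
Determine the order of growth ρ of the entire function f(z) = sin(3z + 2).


sin(w) is a linear combination of e^{iw} and e^{−iw} (or e^w, e^{−w} in the hyperbolic case), so |sin(w)| ≤ e^{|w|}. With w = 3z + 2, |w| ≤ 3|z| + 2 = 3r + 2 on |z| = r, giving M(r) ≤ e^{3r + 2}, so ρ ≤ 1. On a suitable ray (z = it for sin/cos; z = t for sinh/cosh, t real → ∞), |sin(3z + 2)| grows like e^{3|t|}/2, so ρ ≥ 1. Hence ρ = 1.
Therefore ρ = 1.

Order ρ = 1.


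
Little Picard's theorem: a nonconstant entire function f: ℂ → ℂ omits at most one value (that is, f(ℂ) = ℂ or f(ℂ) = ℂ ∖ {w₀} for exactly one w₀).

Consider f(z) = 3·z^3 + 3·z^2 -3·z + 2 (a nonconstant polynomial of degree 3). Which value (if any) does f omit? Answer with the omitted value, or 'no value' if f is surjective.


Little Picard bounds the complement of f(ℂ) to at most one point.
For every w ∈ ℂ, the equation p(z) − w = 0 is a nonconstant polynomial in z and hence has at least one root by the fundamental theorem of algebra. So p is surjective onto ℂ, omitting no value.

Omitted value: no value.


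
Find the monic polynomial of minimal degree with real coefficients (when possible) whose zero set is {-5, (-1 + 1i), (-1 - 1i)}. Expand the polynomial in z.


The polynomial is p(z) = ∏_{α ∈ S} (z − α), where S = {-5, (-1 + 1i), (-1 - 1i)}.
Expanding the product yields: p(z) = z^3 + 7·z^2 + 12·z + 10.
Note conjugate pairs combine to real quadratics: (z − (-1+1i))(z − (-1−1i)) = z² + 2z + 2.
The resulting polynomial has degree 3 and real coefficients as required.

p(z) = z^3 + 7·z^2 + 12·z + 10.


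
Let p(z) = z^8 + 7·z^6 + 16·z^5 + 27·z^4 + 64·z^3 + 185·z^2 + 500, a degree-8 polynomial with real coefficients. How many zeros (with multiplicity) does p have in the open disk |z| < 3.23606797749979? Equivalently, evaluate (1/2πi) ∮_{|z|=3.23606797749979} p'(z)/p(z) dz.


The zeros of p are: (-2 + 1i), (-2 - 1i), (0 + 2i), (0 - 2i), (1 + 2i), (1 - 2i), (1 + 2i), (1 - 2i).
Their magnitudes are: 2.236, 2.236, 2, 2, 2.236, 2.236, 2.236, 2.236.
Zeros with |z| < R = 3.23606797749979: (-2 + 1i), (-2 - 1i), (0 + 2i), (0 - 2i), (1 + 2i), (1 - 2i), (1 + 2i), (1 - 2i).
Count = 8.
By the argument principle, (1/2πi) ∮_{|z|=R} p'(z)/p(z) dz equals exactly this count.

Number of zeros inside |z| < 3.23606797749979: 8.


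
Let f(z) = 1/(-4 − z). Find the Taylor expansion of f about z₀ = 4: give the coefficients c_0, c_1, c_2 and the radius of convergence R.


Let w = z − z₀, so z = z₀ + w.
Then -4 − z = -4 − (z₀ + w) = (-4 − z₀) − w = -8 − w.
f(z) = 1/(-8 − w) = (1/(-8)) · 1/(1 − w/(-8)) = Σ_{n≥0} w^n / (-8)^(n+1).
So c_n = 1/(-8)^(n+1):
  c_0 = 1/(-8)^1 = -1/8.
  c_1 = 1/(-8)^2 = 1/64.
  c_2 = 1/(-8)^3 = -1/512.
The series is valid for |w/d| < 1, i.e. |z − z₀| < |d|.
Radius of convergence: R = |-4 − z₀| = |-8| = 8 (distance from z₀ to the singularity z = -4).

c_0 = -1/8, c_1 = 1/64, c_2 = -1/512; R = 8.


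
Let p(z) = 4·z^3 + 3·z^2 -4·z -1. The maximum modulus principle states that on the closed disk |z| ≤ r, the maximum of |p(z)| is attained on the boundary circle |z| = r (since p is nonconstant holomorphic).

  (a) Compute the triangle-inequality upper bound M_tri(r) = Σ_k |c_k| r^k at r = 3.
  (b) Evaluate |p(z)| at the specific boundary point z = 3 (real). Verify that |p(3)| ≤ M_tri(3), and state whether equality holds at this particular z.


Coefficients: c_0 = -1, c_1 = -4, c_2 = 3, c_3 = 4. Radius r = 3.
Part (a). Triangle bound: M_tri(r) = Σ_k |c_k| r^k
  = |-1|·3^0 + |-4|·3^1 + |3|·3^2 + |4|·3^3
  = 1 + 12 + 27 + 108 = 148.
This bounds M(r) := max_{|z|=r} |p(z)| from above; equality holds iff all terms c_k z^k can be made to align in phase at a single z on |z|=r.
Part (b). At z = 3 (real, on the circle |z| = r):
  p(3) = (-1)·3^0 + (-4)·3^1 + (3)·3^2 + (4)·3^3 = 122.
  |p(3)| = 122.
Check: |p(3)| = 122 ≤ 148 = M_tri(3). ✓ Equality does not hold at z = 3 (the coefficients have mixed signs, so the terms do not all align in phase there).

M_tri(3) = 148; |p(3)| = 122; equality at z=3: no.


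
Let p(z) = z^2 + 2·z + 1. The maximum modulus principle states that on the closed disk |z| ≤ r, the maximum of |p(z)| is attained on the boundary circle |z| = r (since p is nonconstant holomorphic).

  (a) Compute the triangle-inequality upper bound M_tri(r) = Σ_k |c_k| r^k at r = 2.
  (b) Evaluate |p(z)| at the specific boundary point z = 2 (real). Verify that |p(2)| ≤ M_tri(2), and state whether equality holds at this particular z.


Coefficients: c_0 = 1, c_1 = 2, c_2 = 1. Radius r = 2.
Part (a). Triangle bound: M_tri(r) = Σ_k |c_k| r^k
  = |1|·2^0 + |2|·2^1 + |1|·2^2
  = 1 + 4 + 4 = 9.
This bounds M(r) := max_{|z|=r} |p(z)| from above; equality holds iff all terms c_k z^k can be made to align in phase at a single z on |z|=r.
Part (b). At z = 2 (real, on the circle |z| = r):
  p(2) = (1)·2^0 + (2)·2^1 + (1)·2^2 = 9.
  |p(2)| = 9.
Since all nonzero coefficients share the same sign, |p(2)| = 9 = M_tri(2); the triangle bound is attained at z = 2, so in fact M(r) = 9.

M_tri(2) = 9; |p(2)| = 9; equality at z=2: yes.


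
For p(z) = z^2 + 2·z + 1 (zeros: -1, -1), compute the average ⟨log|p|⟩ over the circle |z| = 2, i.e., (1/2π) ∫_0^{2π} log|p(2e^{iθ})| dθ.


Zeros: -1, -1; r = 2.
Inside |z| < r: -1, -1. Outside (|z| ≥ r): ∅.
p(0) = 1, so log|p(0)| = log(1) = 0.0000.
Apply Jensen: I(r) = log|p(0)| + Σ_k log(r/|z_k|), summed over zeros inside |z| < r.
  log(r/|z_k|) for z_k = -1: log(2/1) = 0.6931
  log(r/|z_k|) for z_k = -1: log(2/1) = 0.6931
Sum over inside zeros: 1.3863.
I(r) = log|p(0)| + (inside sum) = 0.0000 + 1.3863 = 1.3863.
Closed form (all zeros inside, monic): I(r) = n·log(r) = 2·log(2) = 1.3863. ✓

I(r) ≈ 1.3863.


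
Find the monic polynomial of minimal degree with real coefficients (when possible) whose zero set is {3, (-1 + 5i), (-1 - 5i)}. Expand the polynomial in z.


The polynomial is p(z) = ∏_{α ∈ S} (z − α), where S = {3, (-1 + 5i), (-1 - 5i)}.
Expanding the product yields: p(z) = z^3 -z^2 + 20·z -78.
Note conjugate pairs combine to real quadratics: (z − (-1+5i))(z − (-1−5i)) = z² + 2z + 26.
The resulting polynomial has degree 3 and real coefficients as required.

p(z) = z^3 -z^2 + 20·z -78.


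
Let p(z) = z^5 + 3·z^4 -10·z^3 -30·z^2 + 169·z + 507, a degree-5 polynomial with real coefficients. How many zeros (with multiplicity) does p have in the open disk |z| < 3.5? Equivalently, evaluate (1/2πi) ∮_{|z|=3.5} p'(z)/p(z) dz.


The zeros of p are: -3, (-3 + 2i), (-3 - 2i), (3 + 2i), (3 - 2i).
Their magnitudes are: 3, 3.606, 3.606, 3.606, 3.606.
Zeros with |z| < R = 3.5: -3.
Count = 1.
By the argument principle, (1/2πi) ∮_{|z|=R} p'(z)/p(z) dz equals exactly this count.

Number of zeros inside |z| < 3.5: 1.


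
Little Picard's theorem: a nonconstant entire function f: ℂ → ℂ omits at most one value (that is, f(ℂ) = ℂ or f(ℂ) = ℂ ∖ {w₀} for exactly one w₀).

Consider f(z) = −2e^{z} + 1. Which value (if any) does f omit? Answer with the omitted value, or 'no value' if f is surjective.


Little Picard bounds the complement of f(ℂ) to at most one point.
e^{z} is never zero on ℂ, so -2·e^{z} takes every value in ℂ ∖ {0}. Adding 1 shifts the range to ℂ ∖ {1}. Thus f omits exactly the value 1.

Omitted value: 1.


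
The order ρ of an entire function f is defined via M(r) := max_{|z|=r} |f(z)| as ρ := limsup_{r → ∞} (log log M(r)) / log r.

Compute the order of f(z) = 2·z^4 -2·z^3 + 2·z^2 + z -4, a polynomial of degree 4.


|f(z)| ≤ Σ|c_k|·r^k = O(r^4) as r → ∞. Polynomial growth is O(e^{r^ε}) for every ε > 0 (since r^4/e^{r^ε} → 0), so ρ ≤ ε for all ε > 0, i.e. ρ = 0. Every nonconstant polynomial has order 0.
Therefore ρ = 0.

Order ρ = 0.


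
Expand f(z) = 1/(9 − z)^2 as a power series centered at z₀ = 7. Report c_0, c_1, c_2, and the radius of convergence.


Let w = z − z₀, so z = z₀ + w.
Then 9 − z = 9 − (z₀ + w) = (9 − z₀) − w = 2 − w.
f(z) = 1/(2 − w)^2 = (1/(2)^2) · (1 − w/(2))^{−2}.
By the binomial series (1−u)^{−2} = Σ_{n≥0} C(n+1, 1) u^n for |u|<1, with u = w/(2):
  c_n = C(n+1, 1) / (2)^(n+2).
  c_0 = 1/(2)^2 = 1/4.
  c_1 = 2/(2)^3 = 1/4.
  c_2 = 3/(2)^4 = 3/16.
The series is valid for |w/d| < 1, i.e. |z − z₀| < |d|.
Radius of convergence: R = |9 − z₀| = |2| = 2 (distance from z₀ to the singularity z = 9).

c_0 = 1/4, c_1 = 1/4, c_2 = 3/16; R = 2.


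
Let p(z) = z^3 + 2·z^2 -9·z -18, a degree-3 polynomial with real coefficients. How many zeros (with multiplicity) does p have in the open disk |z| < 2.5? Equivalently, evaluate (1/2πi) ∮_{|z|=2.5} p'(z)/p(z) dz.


The zeros of p are: -3, -2, 3.
Their magnitudes are: 3, 2, 3.
Zeros with |z| < R = 2.5: -2.
Count = 1.
By the argument principle, (1/2πi) ∮_{|z|=R} p'(z)/p(z) dz equals exactly this count.

Number of zeros inside |z| < 2.5: 1.


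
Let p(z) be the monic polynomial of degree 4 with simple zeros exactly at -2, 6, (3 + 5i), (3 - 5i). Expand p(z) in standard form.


The polynomial is p(z) = ∏_{α ∈ S} (z − α), where S = {-2, 6, (3 + 5i), (3 - 5i)}.
Expanding the product yields: p(z) = z^4 -10·z^3 + 46·z^2 -64·z -408.
Note conjugate pairs combine to real quadratics: (z − (3+5i))(z − (3−5i)) = z² − 6z + 34.
The resulting polynomial has degree 4 and real coefficients as required.

p(z) = z^4 -10·z^3 + 46·z^2 -64·z -408.


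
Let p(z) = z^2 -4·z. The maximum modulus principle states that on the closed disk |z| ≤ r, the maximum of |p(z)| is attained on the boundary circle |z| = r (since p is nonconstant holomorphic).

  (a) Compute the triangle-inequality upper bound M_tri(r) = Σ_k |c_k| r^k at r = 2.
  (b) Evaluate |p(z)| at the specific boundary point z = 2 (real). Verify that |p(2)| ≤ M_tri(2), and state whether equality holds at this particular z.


Coefficients: c_0 = 0, c_1 = -4, c_2 = 1. Radius r = 2.
Part (a). Triangle bound: M_tri(r) = Σ_k |c_k| r^k
  = |0|·2^0 + |-4|·2^1 + |1|·2^2
  = 0 + 8 + 4 = 12.
This bounds M(r) := max_{|z|=r} |p(z)| from above; equality holds iff all terms c_k z^k can be made to align in phase at a single z on |z|=r.
Part (b). At z = 2 (real, on the circle |z| = r):
  p(2) = (0)·2^0 + (-4)·2^1 + (1)·2^2 = -4.
  |p(2)| = 4.
Check: |p(2)| = 4 ≤ 12 = M_tri(2). ✓ Equality does not hold at z = 2 (the coefficients have mixed signs, so the terms do not all align in phase there).

M_tri(2) = 12; |p(2)| = 4; equality at z=2: no.


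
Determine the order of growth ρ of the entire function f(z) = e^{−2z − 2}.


|e^{−2z − 2}| = e^{Re(-2·z) + -2} ≤ e^{2|z|^1 + -2} = e^{2r^1 + -2} on |z| = r, so ρ ≤ 1. Choosing z on |z|=r so that -2·z is real positive (always possible by picking arg z appropriately) gives |f(z)| = e^{2r^1 + -2}, matching the bound. The additive constant -2 does not affect log log M(r) ~ 1·log r. Hence ρ = 1.
Therefore ρ = 1.

Order ρ = 1.


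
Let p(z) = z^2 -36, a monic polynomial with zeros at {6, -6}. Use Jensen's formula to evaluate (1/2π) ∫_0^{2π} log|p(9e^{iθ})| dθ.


Zeros: -6, 6; r = 9.
Inside |z| < r: -6, 6. Outside (|z| ≥ r): ∅.
p(0) = -36, so log|p(0)| = log(36) = 3.5835.
Apply Jensen: I(r) = log|p(0)| + Σ_k log(r/|z_k|), summed over zeros inside |z| < r.
  log(r/|z_k|) for z_k = 6: log(9/6) = 0.4055
  log(r/|z_k|) for z_k = -6: log(9/6) = 0.4055
Sum over inside zeros: 0.8109.
I(r) = log|p(0)| + (inside sum) = 3.5835 + 0.8109 = 4.3944.
Closed form (all zeros inside, monic): I(r) = n·log(r) = 2·log(9) = 4.3944. ✓

I(r) ≈ 4.3944.


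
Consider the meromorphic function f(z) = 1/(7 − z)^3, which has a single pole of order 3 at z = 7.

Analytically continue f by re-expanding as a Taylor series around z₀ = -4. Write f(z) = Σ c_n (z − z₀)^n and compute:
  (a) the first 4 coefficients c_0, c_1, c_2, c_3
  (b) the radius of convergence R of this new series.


Let w = z − z₀, so z = z₀ + w.
Then 7 − z = 7 − (z₀ + w) = (7 − z₀) − w = 11 − w.
f(z) = 1/(11 − w)^3 = (1/(11)^3) · (1 − w/(11))^{−3}.
By the binomial series (1−u)^{−3} = Σ_{n≥0} C(n+2, 2) u^n for |u|<1, with u = w/(11):
  c_n = C(n+2, 2) / (11)^(n+3).
  c_0 = 1/(11)^3 = 1/1331.
  c_1 = 3/(11)^4 = 3/14641.
  c_2 = 6/(11)^5 = 6/161051.
  c_3 = 10/(11)^6 = 10/1771561.
The series is valid for |w/d| < 1, i.e. |z − z₀| < |d|.
Radius of convergence: R = |7 − z₀| = |11| = 11 (distance from z₀ to the singularity z = 7).

c_0 = 1/1331, c_1 = 3/14641, c_2 = 6/161051, c_3 = 10/1771561; R = 11.


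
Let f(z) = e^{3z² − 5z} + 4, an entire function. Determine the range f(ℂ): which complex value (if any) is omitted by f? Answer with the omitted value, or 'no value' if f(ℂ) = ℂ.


Little Picard bounds the complement of f(ℂ) to at most one point.
The exponent g(z) = 3z² − 5z is a nonconstant polynomial, hence surjective onto ℂ. So e^{g(z)} takes every value in {e^w : w ∈ ℂ} = ℂ ∖ {0}. Adding 4 shifts the range to ℂ ∖ {4}. f omits exactly 4.

Omitted value: 4.


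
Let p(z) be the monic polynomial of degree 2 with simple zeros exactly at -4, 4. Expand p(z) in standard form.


The polynomial is p(z) = ∏_{α ∈ S} (z − α), where S = {-4, 4}.
Expanding the product yields: p(z) = z^2 -16.
The resulting polynomial has degree 2 and real coefficients as required.

p(z) = z^2 -16.


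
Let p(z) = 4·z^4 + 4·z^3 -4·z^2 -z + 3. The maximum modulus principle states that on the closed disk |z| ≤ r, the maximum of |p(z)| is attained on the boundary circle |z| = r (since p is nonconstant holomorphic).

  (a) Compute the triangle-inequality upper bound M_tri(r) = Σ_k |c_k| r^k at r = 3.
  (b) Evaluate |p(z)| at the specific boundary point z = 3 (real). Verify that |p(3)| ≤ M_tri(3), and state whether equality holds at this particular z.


Coefficients: c_0 = 3, c_1 = -1, c_2 = -4, c_3 = 4, c_4 = 4. Radius r = 3.
Part (a). Triangle bound: M_tri(r) = Σ_k |c_k| r^k
  = |3|·3^0 + |-1|·3^1 + |-4|·3^2 + |4|·3^3 + |4|·3^4
  = 3 + 3 + 36 + 108 + 324 = 474.
This bounds M(r) := max_{|z|=r} |p(z)| from above; equality holds iff all terms c_k z^k can be made to align in phase at a single z on |z|=r.
Part (b). At z = 3 (real, on the circle |z| = r):
  p(3) = (3)·3^0 + (-1)·3^1 + (-4)·3^2 + (4)·3^3 + (4)·3^4 = 396.
  |p(3)| = 396.
Check: |p(3)| = 396 ≤ 474 = M_tri(3). ✓ Equality does not hold at z = 3 (the coefficients have mixed signs, so the terms do not all align in phase there).

M_tri(3) = 474; |p(3)| = 396; equality at z=3: no.


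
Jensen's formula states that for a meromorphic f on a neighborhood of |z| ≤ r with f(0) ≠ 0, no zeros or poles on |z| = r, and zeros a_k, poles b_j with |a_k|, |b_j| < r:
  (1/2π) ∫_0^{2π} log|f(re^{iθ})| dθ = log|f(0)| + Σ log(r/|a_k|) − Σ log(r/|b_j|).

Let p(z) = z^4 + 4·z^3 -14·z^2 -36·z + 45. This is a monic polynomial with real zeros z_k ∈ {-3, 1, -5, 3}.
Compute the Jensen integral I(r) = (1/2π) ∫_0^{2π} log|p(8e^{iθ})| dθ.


Zeros: -5, -3, 1, 3; r = 8.
Inside |z| < r: -5, -3, 1, 3. Outside (|z| ≥ r): ∅.
p(0) = 45, so log|p(0)| = log(45) = 3.8067.
Apply Jensen: I(r) = log|p(0)| + Σ_k log(r/|z_k|), summed over zeros inside |z| < r.
  log(r/|z_k|) for z_k = -3: log(8/3) = 0.9808
  log(r/|z_k|) for z_k = 1: log(8/1) = 2.0794
  log(r/|z_k|) for z_k = -5: log(8/5) = 0.4700
  log(r/|z_k|) for z_k = 3: log(8/3) = 0.9808
Sum over inside zeros: 4.5111.
I(r) = log|p(0)| + (inside sum) = 3.8067 + 4.5111 = 8.3178.
Closed form (all zeros inside, monic): I(r) = n·log(r) = 4·log(8) = 8.3178. ✓

I(r) ≈ 8.3178.


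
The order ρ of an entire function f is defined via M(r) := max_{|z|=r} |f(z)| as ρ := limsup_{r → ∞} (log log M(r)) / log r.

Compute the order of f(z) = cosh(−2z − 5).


cosh(w) is a linear combination of e^{iw} and e^{−iw} (or e^w, e^{−w} in the hyperbolic case), so |cosh(w)| ≤ e^{|w|}. With w = −2z − 5, |w| ≤ 2|z| + 5 = 2r + 5 on |z| = r, giving M(r) ≤ e^{2r + 5}, so ρ ≤ 1. On a suitable ray (z = it for sin/cos; z = t for sinh/cosh, t real → ∞), |cosh(−2z − 5)| grows like e^{2|t|}/2, so ρ ≥ 1. Hence ρ = 1.
Therefore ρ = 1.

Order ρ = 1.


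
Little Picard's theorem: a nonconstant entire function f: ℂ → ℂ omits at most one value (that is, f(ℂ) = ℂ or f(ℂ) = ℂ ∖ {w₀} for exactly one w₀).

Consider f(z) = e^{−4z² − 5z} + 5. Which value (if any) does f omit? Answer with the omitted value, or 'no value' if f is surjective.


Little Picard bounds the complement of f(ℂ) to at most one point.
The exponent g(z) = −4z² − 5z is a nonconstant polynomial, hence surjective onto ℂ. So e^{g(z)} takes every value in {e^w : w ∈ ℂ} = ℂ ∖ {0}. Adding 5 shifts the range to ℂ ∖ {5}. f omits exactly 5.

Omitted value: 5.


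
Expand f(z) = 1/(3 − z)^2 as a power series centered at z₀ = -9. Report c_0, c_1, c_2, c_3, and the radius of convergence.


Let w = z − z₀, so z = z₀ + w.
Then 3 − z = 3 − (z₀ + w) = (3 − z₀) − w = 12 − w.
f(z) = 1/(12 − w)^2 = (1/(12)^2) · (1 − w/(12))^{−2}.
By the binomial series (1−u)^{−2} = Σ_{n≥0} C(n+1, 1) u^n for |u|<1, with u = w/(12):
  c_n = C(n+1, 1) / (12)^(n+2).
  c_0 = 1/(12)^2 = 1/144.
  c_1 = 2/(12)^3 = 1/864.
  c_2 = 3/(12)^4 = 1/6912.
  c_3 = 4/(12)^5 = 1/62208.
The series is valid for |w/d| < 1, i.e. |z − z₀| < |d|.
Radius of convergence: R = |3 − z₀| = |12| = 12 (distance from z₀ to the singularity z = 3).

c_0 = 1/144, c_1 = 1/864, c_2 = 1/6912, c_3 = 1/62208; R = 12.


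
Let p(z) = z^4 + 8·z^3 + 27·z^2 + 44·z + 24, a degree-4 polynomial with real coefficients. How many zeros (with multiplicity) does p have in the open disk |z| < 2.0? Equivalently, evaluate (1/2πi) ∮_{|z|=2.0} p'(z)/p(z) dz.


The zeros of p are: -1, -3, (-2 + 2i), (-2 - 2i).
Their magnitudes are: 1, 3, 2.828, 2.828.
Zeros with |z| < R = 2.0: -1.
Count = 1.
By the argument principle, (1/2πi) ∮_{|z|=R} p'(z)/p(z) dz equals exactly this count.

Number of zeros inside |z| < 2.0: 1.


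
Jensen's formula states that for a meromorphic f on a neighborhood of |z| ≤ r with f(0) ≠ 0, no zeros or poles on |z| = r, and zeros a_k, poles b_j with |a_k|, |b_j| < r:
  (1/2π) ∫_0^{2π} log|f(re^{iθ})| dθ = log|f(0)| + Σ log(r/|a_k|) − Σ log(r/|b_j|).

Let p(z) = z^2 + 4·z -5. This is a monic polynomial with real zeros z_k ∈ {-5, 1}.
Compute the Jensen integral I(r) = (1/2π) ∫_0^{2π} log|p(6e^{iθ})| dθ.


Zeros: -5, 1; r = 6.
Inside |z| < r: -5, 1. Outside (|z| ≥ r): ∅.
p(0) = -5, so log|p(0)| = log(5) = 1.6094.
Apply Jensen: I(r) = log|p(0)| + Σ_k log(r/|z_k|), summed over zeros inside |z| < r.
  log(r/|z_k|) for z_k = -5: log(6/5) = 0.1823
  log(r/|z_k|) for z_k = 1: log(6/1) = 1.7918
Sum over inside zeros: 1.9741.
I(r) = log|p(0)| + (inside sum) = 1.6094 + 1.9741 = 3.5835.
Closed form (all zeros inside, monic): I(r) = n·log(r) = 2·log(6) = 3.5835. ✓

I(r) ≈ 3.5835.


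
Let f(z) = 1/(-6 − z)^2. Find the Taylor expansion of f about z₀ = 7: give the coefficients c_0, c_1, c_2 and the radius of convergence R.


Let w = z − z₀, so z = z₀ + w.
Then -6 − z = -6 − (z₀ + w) = (-6 − z₀) − w = -13 − w.
f(z) = 1/(-13 − w)^2 = (1/(-13)^2) · (1 − w/(-13))^{−2}.
By the binomial series (1−u)^{−2} = Σ_{n≥0} C(n+1, 1) u^n for |u|<1, with u = w/(-13):
  c_n = C(n+1, 1) / (-13)^(n+2).
  c_0 = 1/(-13)^2 = 1/169.
  c_1 = 2/(-13)^3 = -2/2197.
  c_2 = 3/(-13)^4 = 3/28561.
The series is valid for |w/d| < 1, i.e. |z − z₀| < |d|.
Radius of convergence: R = |-6 − z₀| = |-13| = 13 (distance from z₀ to the singularity z = -6).

c_0 = 1/169, c_1 = -2/2197, c_2 = 3/28561; R = 13.


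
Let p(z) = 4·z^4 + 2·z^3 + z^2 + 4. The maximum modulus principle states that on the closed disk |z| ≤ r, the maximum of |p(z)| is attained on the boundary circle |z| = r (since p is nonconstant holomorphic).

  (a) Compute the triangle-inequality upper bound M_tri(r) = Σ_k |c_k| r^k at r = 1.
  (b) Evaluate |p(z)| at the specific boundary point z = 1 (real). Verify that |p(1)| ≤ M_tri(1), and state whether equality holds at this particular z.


Coefficients: c_0 = 4, c_1 = 0, c_2 = 1, c_3 = 2, c_4 = 4. Radius r = 1.
Part (a). Triangle bound: M_tri(r) = Σ_k |c_k| r^k
  = |4|·1^0 + |0|·1^1 + |1|·1^2 + |2|·1^3 + |4|·1^4
  = 4 + 0 + 1 + 2 + 4 = 11.
This bounds M(r) := max_{|z|=r} |p(z)| from above; equality holds iff all terms c_k z^k can be made to align in phase at a single z on |z|=r.
Part (b). At z = 1 (real, on the circle |z| = r):
  p(1) = (4)·1^0 + (0)·1^1 + (1)·1^2 + (2)·1^3 + (4)·1^4 = 11.
  |p(1)| = 11.
Since all nonzero coefficients share the same sign, |p(1)| = 11 = M_tri(1); the triangle bound is attained at z = 1, so in fact M(r) = 11.

M_tri(1) = 11; |p(1)| = 11; equality at z=1: yes.


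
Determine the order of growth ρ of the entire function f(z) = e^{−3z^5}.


|e^{−3z^5}| = e^{Re(-3·z^5) + 0} ≤ e^{3|z|^5 + 0} = e^{3r^5 + 0} on |z| = r, so ρ ≤ 5. Choosing z on |z|=r so that -3·z^5 is real positive (always possible by picking arg z appropriately) gives |f(z)| = e^{3r^5 + 0}, matching the bound. The additive constant 0 does not affect log log M(r) ~ 5·log r. Hence ρ = 5.
Therefore ρ = 5.

Order ρ = 5.


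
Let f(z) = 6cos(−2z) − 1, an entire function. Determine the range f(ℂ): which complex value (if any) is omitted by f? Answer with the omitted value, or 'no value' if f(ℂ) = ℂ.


Little Picard bounds the complement of f(ℂ) to at most one point.
cos is entire and surjective onto ℂ: for every w ∈ ℂ, cos(ζ) = w has a solution ζ ∈ ℂ (e.g., via the complex inverse arccos). With ζ = −2z this gives z = ζ/(-2). Then 6·cos(−2z) takes every value in 6·ℂ = ℂ, and adding -1 is a bijection of ℂ. So f is surjective and omits no value. (Note: only on the real line is cos bounded by [−1, 1].)

Omitted value: no value.


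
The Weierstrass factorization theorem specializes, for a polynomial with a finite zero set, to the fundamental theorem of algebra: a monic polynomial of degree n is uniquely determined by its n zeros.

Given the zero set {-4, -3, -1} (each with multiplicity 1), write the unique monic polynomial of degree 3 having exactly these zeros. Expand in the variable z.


The polynomial is p(z) = ∏_{α ∈ S} (z − α), where S = {-4, -3, -1}.
Expanding the product yields: p(z) = z^3 + 8·z^2 + 19·z + 12.
The resulting polynomial has degree 3 and real coefficients as required.

p(z) = z^3 + 8·z^2 + 19·z + 12.


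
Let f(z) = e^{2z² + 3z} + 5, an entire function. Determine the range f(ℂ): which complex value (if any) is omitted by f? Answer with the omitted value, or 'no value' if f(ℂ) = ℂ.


Little Picard bounds the complement of f(ℂ) to at most one point.
The exponent g(z) = 2z² + 3z is a nonconstant polynomial, hence surjective onto ℂ. So e^{g(z)} takes every value in {e^w : w ∈ ℂ} = ℂ ∖ {0}. Adding 5 shifts the range to ℂ ∖ {5}. f omits exactly 5.

Omitted value: 5.


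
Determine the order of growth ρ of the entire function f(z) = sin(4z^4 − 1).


Write sin(w) = (e^{iw} ± e^{−iw})/(2 or 2i), so |sin(w)| ≤ e^{|w|}. With w = 4z^4 − 1, |w| ≤ 4r^4 + 1 on |z|=r, giving M(r) ≤ e^{4r^4 + 1} and ρ ≤ 4. For the lower bound, choose z on |z|=r with 4z^4 purely imaginary of modulus 4r^4; then |sin(4z^4 − 1)| grows like e^{4r^4}/2, so ρ ≥ 4. Hence ρ = 4.
Therefore ρ = 4.

Order ρ = 4.


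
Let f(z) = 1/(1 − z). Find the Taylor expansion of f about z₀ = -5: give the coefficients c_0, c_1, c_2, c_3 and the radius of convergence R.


Let w = z − z₀, so z = z₀ + w.
Then 1 − z = 1 − (z₀ + w) = (1 − z₀) − w = 6 − w.
f(z) = 1/(6 − w) = (1/(6)) · 1/(1 − w/(6)) = Σ_{n≥0} w^n / (6)^(n+1).
So c_n = 1/(6)^(n+1):
  c_0 = 1/(6)^1 = 1/6.
  c_1 = 1/(6)^2 = 1/36.
  c_2 = 1/(6)^3 = 1/216.
  c_3 = 1/(6)^4 = 1/1296.
The series is valid for |w/d| < 1, i.e. |z − z₀| < |d|.
Radius of convergence: R = |1 − z₀| = |6| = 6 (distance from z₀ to the singularity z = 1).

c_0 = 1/6, c_1 = 1/36, c_2 = 1/216, c_3 = 1/1296; R = 6.


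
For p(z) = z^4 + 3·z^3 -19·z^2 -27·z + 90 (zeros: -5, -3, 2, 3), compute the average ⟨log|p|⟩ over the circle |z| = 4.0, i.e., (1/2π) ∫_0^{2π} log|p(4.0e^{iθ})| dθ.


Zeros: -5, -3, 2, 3; r = 4.0.
Inside |z| < r: -3, 2, 3. Outside (|z| ≥ r): -5.
p(0) = 90, so log|p(0)| = log(90) = 4.4998.
Apply Jensen: I(r) = log|p(0)| + Σ_k log(r/|z_k|), summed over zeros inside |z| < r.
  log(r/|z_k|) for z_k = -3: log(4.0/3) = 0.2877
  log(r/|z_k|) for z_k = 2: log(4.0/2) = 0.6931
  log(r/|z_k|) for z_k = 3: log(4.0/3) = 0.2877
  Outside zeros (-5) contribute nothing to the Jensen sum.
Sum over inside zeros: 1.2685.
I(r) = log|p(0)| + (inside sum) = 4.4998 + 1.2685 = 5.7683.
Note: since some zeros are outside |z| ≤ r, the simplified n·log(r) form does NOT apply — only the inside zeros contribute.

I(r) ≈ 5.7683.


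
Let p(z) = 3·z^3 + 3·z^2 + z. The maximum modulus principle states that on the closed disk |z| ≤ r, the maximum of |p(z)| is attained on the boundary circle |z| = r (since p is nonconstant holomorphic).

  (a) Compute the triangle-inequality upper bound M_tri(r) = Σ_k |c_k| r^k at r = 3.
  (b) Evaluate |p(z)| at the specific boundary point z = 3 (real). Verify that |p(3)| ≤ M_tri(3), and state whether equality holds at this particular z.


Coefficients: c_0 = 0, c_1 = 1, c_2 = 3, c_3 = 3. Radius r = 3.
Part (a). Triangle bound: M_tri(r) = Σ_k |c_k| r^k
  = |0|·3^0 + |1|·3^1 + |3|·3^2 + |3|·3^3
  = 0 + 3 + 27 + 81 = 111.
This bounds M(r) := max_{|z|=r} |p(z)| from above; equality holds iff all terms c_k z^k can be made to align in phase at a single z on |z|=r.
Part (b). At z = 3 (real, on the circle |z| = r):
  p(3) = (0)·3^0 + (1)·3^1 + (3)·3^2 + (3)·3^3 = 111.
  |p(3)| = 111.
Since all nonzero coefficients share the same sign, |p(3)| = 111 = M_tri(3); the triangle bound is attained at z = 3, so in fact M(r) = 111.

M_tri(3) = 111; |p(3)| = 111; equality at z=3: yes.


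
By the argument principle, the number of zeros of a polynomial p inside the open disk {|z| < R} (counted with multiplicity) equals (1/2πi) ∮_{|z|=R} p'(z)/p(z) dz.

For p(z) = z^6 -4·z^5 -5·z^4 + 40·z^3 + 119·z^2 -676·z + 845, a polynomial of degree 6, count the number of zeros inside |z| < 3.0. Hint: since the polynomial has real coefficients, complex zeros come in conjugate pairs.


The zeros of p are: (-3 + 2i), (-3 - 2i), (3 + 2i), (3 - 2i), (2 + 1i), (2 - 1i).
Their magnitudes are: 3.606, 3.606, 3.606, 3.606, 2.236, 2.236.
Zeros with |z| < R = 3.0: (2 + 1i), (2 - 1i).
Count = 2.
By the argument principle, (1/2πi) ∮_{|z|=R} p'(z)/p(z) dz equals exactly this count.

Number of zeros inside |z| < 3.0: 2.


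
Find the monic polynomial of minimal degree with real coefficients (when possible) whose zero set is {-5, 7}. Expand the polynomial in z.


The polynomial is p(z) = ∏_{α ∈ S} (z − α), where S = {-5, 7}.
Expanding the product yields: p(z) = z^2 -2·z -35.
The resulting polynomial has degree 2 and real coefficients as required.

p(z) = z^2 -2·z -35.


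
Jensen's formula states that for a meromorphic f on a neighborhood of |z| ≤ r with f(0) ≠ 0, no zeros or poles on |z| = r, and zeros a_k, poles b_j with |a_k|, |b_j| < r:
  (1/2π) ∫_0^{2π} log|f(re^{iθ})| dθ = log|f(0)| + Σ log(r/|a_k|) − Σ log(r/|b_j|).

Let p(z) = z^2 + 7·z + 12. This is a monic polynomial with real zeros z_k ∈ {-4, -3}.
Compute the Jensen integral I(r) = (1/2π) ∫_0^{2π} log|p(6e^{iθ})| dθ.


Zeros: -4, -3; r = 6.
Inside |z| < r: -4, -3. Outside (|z| ≥ r): ∅.
p(0) = 12, so log|p(0)| = log(12) = 2.4849.
Apply Jensen: I(r) = log|p(0)| + Σ_k log(r/|z_k|), summed over zeros inside |z| < r.
  log(r/|z_k|) for z_k = -4: log(6/4) = 0.4055
  log(r/|z_k|) for z_k = -3: log(6/3) = 0.6931
Sum over inside zeros: 1.0986.
I(r) = log|p(0)| + (inside sum) = 2.4849 + 1.0986 = 3.5835.
Closed form (all zeros inside, monic): I(r) = n·log(r) = 2·log(6) = 3.5835. ✓

I(r) ≈ 3.5835.


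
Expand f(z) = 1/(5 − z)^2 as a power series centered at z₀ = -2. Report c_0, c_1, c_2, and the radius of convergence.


Let w = z − z₀, so z = z₀ + w.
Then 5 − z = 5 − (z₀ + w) = (5 − z₀) − w = 7 − w.
f(z) = 1/(7 − w)^2 = (1/(7)^2) · (1 − w/(7))^{−2}.
By the binomial series (1−u)^{−2} = Σ_{n≥0} C(n+1, 1) u^n for |u|<1, with u = w/(7):
  c_n = C(n+1, 1) / (7)^(n+2).
  c_0 = 1/(7)^2 = 1/49.
  c_1 = 2/(7)^3 = 2/343.
  c_2 = 3/(7)^4 = 3/2401.
The series is valid for |w/d| < 1, i.e. |z − z₀| < |d|.
Radius of convergence: R = |5 − z₀| = |7| = 7 (distance from z₀ to the singularity z = 5).

c_0 = 1/49, c_1 = 2/343, c_2 = 3/2401; R = 7.


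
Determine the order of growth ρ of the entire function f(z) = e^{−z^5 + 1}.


|e^{−z^5 + 1}| = e^{Re(-1·z^5) + 1} ≤ e^{1|z|^5 + 1} = e^{1r^5 + 1} on |z| = r, so ρ ≤ 5. Choosing z on |z|=r so that -1·z^5 is real positive (always possible by picking arg z appropriately) gives |f(z)| = e^{1r^5 + 1}, matching the bound. The additive constant 1 does not affect log log M(r) ~ 5·log r. Hence ρ = 5.
Therefore ρ = 5.

Order ρ = 5.


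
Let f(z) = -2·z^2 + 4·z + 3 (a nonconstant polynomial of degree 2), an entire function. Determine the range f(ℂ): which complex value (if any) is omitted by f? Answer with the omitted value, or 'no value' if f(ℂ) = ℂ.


Little Picard bounds the complement of f(ℂ) to at most one point.
For every w ∈ ℂ, the equation p(z) − w = 0 is a nonconstant polynomial in z and hence has at least one root by the fundamental theorem of algebra. So p is surjective onto ℂ, omitting no value.

Omitted value: no value.


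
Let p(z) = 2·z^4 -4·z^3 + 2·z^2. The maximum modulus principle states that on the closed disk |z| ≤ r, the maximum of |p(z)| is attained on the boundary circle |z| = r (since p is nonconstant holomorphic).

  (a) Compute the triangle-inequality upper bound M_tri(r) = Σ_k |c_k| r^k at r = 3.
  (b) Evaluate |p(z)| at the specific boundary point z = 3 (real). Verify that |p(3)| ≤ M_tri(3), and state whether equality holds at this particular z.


Coefficients: c_0 = 0, c_1 = 0, c_2 = 2, c_3 = -4, c_4 = 2. Radius r = 3.
Part (a). Triangle bound: M_tri(r) = Σ_k |c_k| r^k
  = |0|·3^0 + |0|·3^1 + |2|·3^2 + |-4|·3^3 + |2|·3^4
  = 0 + 0 + 18 + 108 + 162 = 288.
This bounds M(r) := max_{|z|=r} |p(z)| from above; equality holds iff all terms c_k z^k can be made to align in phase at a single z on |z|=r.
Part (b). At z = 3 (real, on the circle |z| = r):
  p(3) = (0)·3^0 + (0)·3^1 + (2)·3^2 + (-4)·3^3 + (2)·3^4 = 72.
  |p(3)| = 72.
Check: |p(3)| = 72 ≤ 288 = M_tri(3). ✓ Equality does not hold at z = 3 (the coefficients have mixed signs, so the terms do not all align in phase there).

M_tri(3) = 288; |p(3)| = 72; equality at z=3: no.


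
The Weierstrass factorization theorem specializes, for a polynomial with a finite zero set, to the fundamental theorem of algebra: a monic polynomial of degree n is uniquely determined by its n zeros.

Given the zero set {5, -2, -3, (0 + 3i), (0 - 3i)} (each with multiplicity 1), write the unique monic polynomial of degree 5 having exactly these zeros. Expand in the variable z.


The polynomial is p(z) = ∏_{α ∈ S} (z − α), where S = {5, -2, -3, (0 + 3i), (0 - 3i)}.
Expanding the product yields: p(z) = z^5 -10·z^3 -30·z^2 -171·z -270.
Note conjugate pairs combine to real quadratics: (z − (0+3i))(z − (0−3i)) = z² + 9.
The resulting polynomial has degree 5 and real coefficients as required.

p(z) = z^5 -10·z^3 -30·z^2 -171·z -270.


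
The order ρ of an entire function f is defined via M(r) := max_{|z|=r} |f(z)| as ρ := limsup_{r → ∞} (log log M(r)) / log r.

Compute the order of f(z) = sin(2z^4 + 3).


Write sin(w) = (e^{iw} ± e^{−iw})/(2 or 2i), so |sin(w)| ≤ e^{|w|}. With w = 2z^4 + 3, |w| ≤ 2r^4 + 3 on |z|=r, giving M(r) ≤ e^{2r^4 + 3} and ρ ≤ 4. For the lower bound, choose z on |z|=r with 2z^4 purely imaginary of modulus 2r^4; then |sin(2z^4 + 3)| grows like e^{2r^4}/2, so ρ ≥ 4. Hence ρ = 4.
Therefore ρ = 4.

Order ρ = 4.


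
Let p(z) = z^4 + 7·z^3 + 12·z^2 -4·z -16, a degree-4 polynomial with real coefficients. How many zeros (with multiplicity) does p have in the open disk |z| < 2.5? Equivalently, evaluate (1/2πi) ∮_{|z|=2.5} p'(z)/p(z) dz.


The zeros of p are: 1, -2, -2, -4.
Their magnitudes are: 1, 2, 2, 4.
Zeros with |z| < R = 2.5: 1, -2, -2.
Count = 3.
By the argument principle, (1/2πi) ∮_{|z|=R} p'(z)/p(z) dz equals exactly this count.

Number of zeros inside |z| < 2.5: 3.


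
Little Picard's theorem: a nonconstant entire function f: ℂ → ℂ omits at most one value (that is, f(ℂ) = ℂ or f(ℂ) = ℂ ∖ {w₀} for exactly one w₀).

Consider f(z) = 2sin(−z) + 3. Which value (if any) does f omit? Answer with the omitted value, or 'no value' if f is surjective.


Little Picard bounds the complement of f(ℂ) to at most one point.
sin is entire and surjective onto ℂ: for every w ∈ ℂ, sin(ζ) = w has a solution ζ ∈ ℂ (e.g., via the complex inverse arcsin). With ζ = −z this gives z = ζ/(-1). Then 2·sin(−z) takes every value in 2·ℂ = ℂ, and adding 3 is a bijection of ℂ. So f is surjective and omits no value. (Note: only on the real line is sin bounded by [−1, 1].)

Omitted value: no value.


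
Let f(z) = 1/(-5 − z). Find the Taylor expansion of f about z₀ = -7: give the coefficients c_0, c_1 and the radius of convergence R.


Let w = z − z₀, so z = z₀ + w.
Then -5 − z = -5 − (z₀ + w) = (-5 − z₀) − w = 2 − w.
f(z) = 1/(2 − w) = (1/(2)) · 1/(1 − w/(2)) = Σ_{n≥0} w^n / (2)^(n+1).
So c_n = 1/(2)^(n+1):
  c_0 = 1/(2)^1 = 1/2.
  c_1 = 1/(2)^2 = 1/4.
The series is valid for |w/d| < 1, i.e. |z − z₀| < |d|.
Radius of convergence: R = |-5 − z₀| = |2| = 2 (distance from z₀ to the singularity z = -5).

c_0 = 1/2, c_1 = 1/4; R = 2.


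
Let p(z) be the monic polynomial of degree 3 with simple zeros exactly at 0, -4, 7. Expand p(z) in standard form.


The polynomial is p(z) = ∏_{α ∈ S} (z − α), where S = {0, -4, 7}.
Expanding the product yields: p(z) = z^3 -3·z^2 -28·z.
The resulting polynomial has degree 3 and real coefficients as required.

p(z) = z^3 -3·z^2 -28·z.


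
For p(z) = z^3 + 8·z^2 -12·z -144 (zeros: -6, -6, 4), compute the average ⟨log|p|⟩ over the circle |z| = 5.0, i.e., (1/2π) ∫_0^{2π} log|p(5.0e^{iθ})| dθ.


Zeros: -6, -6, 4; r = 5.0.
Inside |z| < r: 4. Outside (|z| ≥ r): -6, -6.
p(0) = -144, so log|p(0)| = log(144) = 4.9698.
Apply Jensen: I(r) = log|p(0)| + Σ_k log(r/|z_k|), summed over zeros inside |z| < r.
  log(r/|z_k|) for z_k = 4: log(5.0/4) = 0.2231
  Outside zeros (-6, -6) contribute nothing to the Jensen sum.
Sum over inside zeros: 0.2231.
I(r) = log|p(0)| + (inside sum) = 4.9698 + 0.2231 = 5.1930.
Note: since some zeros are outside |z| ≤ r, the simplified n·log(r) form does NOT apply — only the inside zeros contribute.

I(r) ≈ 5.1930.


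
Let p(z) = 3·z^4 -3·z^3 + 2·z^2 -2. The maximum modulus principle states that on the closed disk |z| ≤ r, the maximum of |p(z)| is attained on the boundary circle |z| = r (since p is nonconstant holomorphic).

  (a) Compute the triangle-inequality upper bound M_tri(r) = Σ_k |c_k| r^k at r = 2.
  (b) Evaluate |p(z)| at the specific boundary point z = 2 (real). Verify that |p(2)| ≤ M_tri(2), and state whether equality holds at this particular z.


Coefficients: c_0 = -2, c_1 = 0, c_2 = 2, c_3 = -3, c_4 = 3. Radius r = 2.
Part (a). Triangle bound: M_tri(r) = Σ_k |c_k| r^k
  = |-2|·2^0 + |0|·2^1 + |2|·2^2 + |-3|·2^3 + |3|·2^4
  = 2 + 0 + 8 + 24 + 48 = 82.
This bounds M(r) := max_{|z|=r} |p(z)| from above; equality holds iff all terms c_k z^k can be made to align in phase at a single z on |z|=r.
Part (b). At z = 2 (real, on the circle |z| = r):
  p(2) = (-2)·2^0 + (0)·2^1 + (2)·2^2 + (-3)·2^3 + (3)·2^4 = 30.
  |p(2)| = 30.
Check: |p(2)| = 30 ≤ 82 = M_tri(2). ✓ Equality does not hold at z = 2 (the coefficients have mixed signs, so the terms do not all align in phase there).

M_tri(2) = 82; |p(2)| = 30; equality at z=2: no.


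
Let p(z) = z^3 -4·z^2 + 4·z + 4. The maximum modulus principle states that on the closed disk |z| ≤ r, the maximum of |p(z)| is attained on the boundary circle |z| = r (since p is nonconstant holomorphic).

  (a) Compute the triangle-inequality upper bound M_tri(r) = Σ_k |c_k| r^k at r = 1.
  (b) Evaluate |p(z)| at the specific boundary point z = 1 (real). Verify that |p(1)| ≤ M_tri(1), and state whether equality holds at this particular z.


Coefficients: c_0 = 4, c_1 = 4, c_2 = -4, c_3 = 1. Radius r = 1.
Part (a). Triangle bound: M_tri(r) = Σ_k |c_k| r^k
  = |4|·1^0 + |4|·1^1 + |-4|·1^2 + |1|·1^3
  = 4 + 4 + 4 + 1 = 13.
This bounds M(r) := max_{|z|=r} |p(z)| from above; equality holds iff all terms c_k z^k can be made to align in phase at a single z on |z|=r.
Part (b). At z = 1 (real, on the circle |z| = r):
  p(1) = (4)·1^0 + (4)·1^1 + (-4)·1^2 + (1)·1^3 = 5.
  |p(1)| = 5.
Check: |p(1)| = 5 ≤ 13 = M_tri(1). ✓ Equality does not hold at z = 1 (the coefficients have mixed signs, so the terms do not all align in phase there).

M_tri(1) = 13; |p(1)| = 5; equality at z=1: no.


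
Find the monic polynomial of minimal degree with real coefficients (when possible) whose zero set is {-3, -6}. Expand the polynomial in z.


The polynomial is p(z) = ∏_{α ∈ S} (z − α), where S = {-3, -6}.
Expanding the product yields: p(z) = z^2 + 9·z + 18.
The resulting polynomial has degree 2 and real coefficients as required.

p(z) = z^2 + 9·z + 18.


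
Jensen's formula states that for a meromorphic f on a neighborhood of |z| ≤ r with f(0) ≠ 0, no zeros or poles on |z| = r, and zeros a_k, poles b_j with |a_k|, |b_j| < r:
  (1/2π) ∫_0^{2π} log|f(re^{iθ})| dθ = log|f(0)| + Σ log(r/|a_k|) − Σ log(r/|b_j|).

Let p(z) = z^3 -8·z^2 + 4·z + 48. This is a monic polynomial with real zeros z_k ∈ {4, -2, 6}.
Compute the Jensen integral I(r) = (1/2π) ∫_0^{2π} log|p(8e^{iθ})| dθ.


Zeros: -2, 4, 6; r = 8.
Inside |z| < r: -2, 4, 6. Outside (|z| ≥ r): ∅.
p(0) = 48, so log|p(0)| = log(48) = 3.8712.
Apply Jensen: I(r) = log|p(0)| + Σ_k log(r/|z_k|), summed over zeros inside |z| < r.
  log(r/|z_k|) for z_k = 4: log(8/4) = 0.6931
  log(r/|z_k|) for z_k = -2: log(8/2) = 1.3863
  log(r/|z_k|) for z_k = 6: log(8/6) = 0.2877
Sum over inside zeros: 2.3671.
I(r) = log|p(0)| + (inside sum) = 3.8712 + 2.3671 = 6.2383.
Closed form (all zeros inside, monic): I(r) = n·log(r) = 3·log(8) = 6.2383. ✓

I(r) ≈ 6.2383.


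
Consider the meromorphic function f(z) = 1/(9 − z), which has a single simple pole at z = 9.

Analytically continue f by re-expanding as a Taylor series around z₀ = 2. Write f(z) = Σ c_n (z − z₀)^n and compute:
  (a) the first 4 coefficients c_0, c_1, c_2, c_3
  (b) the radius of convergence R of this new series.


Let w = z − z₀, so z = z₀ + w.
Then 9 − z = 9 − (z₀ + w) = (9 − z₀) − w = 7 − w.
f(z) = 1/(7 − w) = (1/(7)) · 1/(1 − w/(7)) = Σ_{n≥0} w^n / (7)^(n+1).
So c_n = 1/(7)^(n+1):
  c_0 = 1/(7)^1 = 1/7.
  c_1 = 1/(7)^2 = 1/49.
  c_2 = 1/(7)^3 = 1/343.
  c_3 = 1/(7)^4 = 1/2401.
The series is valid for |w/d| < 1, i.e. |z − z₀| < |d|.
Radius of convergence: R = |9 − z₀| = |7| = 7 (distance from z₀ to the singularity z = 9).

c_0 = 1/7, c_1 = 1/49, c_2 = 1/343, c_3 = 1/2401; R = 7.
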